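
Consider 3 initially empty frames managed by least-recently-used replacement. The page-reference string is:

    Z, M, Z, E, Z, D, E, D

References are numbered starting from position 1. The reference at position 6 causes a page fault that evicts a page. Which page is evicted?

pos 1: Z -> fault, frames (Z)
pos 2: M -> fault, frames (Z M)
pos 3: Z -> hit
pos 4: E -> fault, frames (M Z E)
pos 5: Z -> hit
pos 6: D -> fault, evict M, frames (E Z D)
At position 6, page M is evicted.

M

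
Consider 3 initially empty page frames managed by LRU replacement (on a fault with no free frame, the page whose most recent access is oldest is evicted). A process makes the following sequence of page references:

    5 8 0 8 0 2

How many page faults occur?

5 → miss, frames [5]
8 → miss, frames [5, 8]
0 → miss, frames [5, 8, 0]
8 → hit
0 → hit
2 → miss, evict 5, frames [8, 0, 2]
Page faults: 4.

4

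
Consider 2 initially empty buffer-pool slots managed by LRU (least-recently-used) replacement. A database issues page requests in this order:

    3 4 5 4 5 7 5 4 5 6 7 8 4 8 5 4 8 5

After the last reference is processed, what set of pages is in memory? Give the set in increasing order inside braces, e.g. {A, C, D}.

{5, 8}

3 -> fault, frames {3}
4 -> fault, frames {3,4}
5 -> fault, evict 3, frames {4,5}
4 -> hit
5 -> hit
7 -> fault, evict 4, frames {5,7}
5 -> hit
4 -> fault, evict 7, frames {5,4}
5 -> hit
6 -> fault, evict 4, frames {5,6}
7 -> fault, evict 5, frames {6,7}
8 -> fault, evict 6, frames {7,8}
4 -> fault, evict 7, frames {8,4}
8 -> hit
5 -> fault, evict 4, frames {8,5}
4 -> fault, evict 8, frames {5,4}
8 -> fault, evict 5, frames {4,8}
5 -> fault, evict 4, frames {8,5}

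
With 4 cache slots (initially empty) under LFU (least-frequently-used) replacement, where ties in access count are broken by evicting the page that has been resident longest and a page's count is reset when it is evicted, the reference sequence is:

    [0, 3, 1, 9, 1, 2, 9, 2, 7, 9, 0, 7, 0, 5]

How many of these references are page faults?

0 -> miss, frames {0}
3 -> miss, frames {0,3}
1 -> miss, frames {0,3,1}
9 -> miss, frames {0,3,1,9}
1 -> hit
2 -> miss, evict 0, frames {3,1,9,2}
9 -> hit
2 -> hit
7 -> miss, evict 3, frames {1,9,2,7}
9 -> hit
0 -> miss, evict 7, frames {1,9,2,0}
7 -> miss, evict 0, frames {1,9,2,7}
0 -> miss, evict 7, frames {1,9,2,0}
5 -> miss, evict 0, frames {1,9,2,5}
Page faults: 10.

10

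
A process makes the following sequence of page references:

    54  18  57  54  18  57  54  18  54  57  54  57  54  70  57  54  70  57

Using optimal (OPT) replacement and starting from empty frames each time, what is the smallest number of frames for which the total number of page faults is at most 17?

f=1: 18 faults
f=2: 9 faults
f=3: 4 faults
f=4: 4 faults
Smallest f with faults ≤ 17 is 2.

2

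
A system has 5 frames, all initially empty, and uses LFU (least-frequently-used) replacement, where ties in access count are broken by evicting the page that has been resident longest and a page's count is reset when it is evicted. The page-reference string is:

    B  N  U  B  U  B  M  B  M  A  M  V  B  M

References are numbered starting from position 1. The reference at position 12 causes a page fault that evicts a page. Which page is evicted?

N

pos 1: B -> fault, frames (B)
pos 2: N -> fault, frames (B N)
pos 3: U -> fault, frames (B N U)
pos 4: B -> hit
pos 5: U -> hit
pos 6: B -> hit
pos 7: M -> fault, frames (B N U M)
pos 8: B -> hit
pos 9: M -> hit
pos 10: A -> fault, frames (B N U M A)
pos 11: M -> hit
pos 12: V -> fault, evict N, frames (B U M A V)
At position 12, page N is evicted.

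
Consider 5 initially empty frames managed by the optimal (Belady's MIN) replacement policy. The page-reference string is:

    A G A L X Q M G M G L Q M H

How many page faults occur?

7

A -> miss, frames (A)
G -> miss, frames (A G)
A -> hit
L -> miss, frames (A G L)
X -> miss, frames (A G L X)
Q -> miss, frames (A G L X Q)
M -> miss, evict X, frames (A G L Q M)
G -> hit
M -> hit
G -> hit
L -> hit
Q -> hit
M -> hit
H -> miss, evict M, frames (A G L Q H)
Page faults: 7.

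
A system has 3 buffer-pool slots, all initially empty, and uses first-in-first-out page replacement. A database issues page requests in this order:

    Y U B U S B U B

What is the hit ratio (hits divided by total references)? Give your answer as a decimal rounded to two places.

0.50

Y -> miss, frames (Y)
U -> miss, frames (Y U)
B -> miss, frames (Y U B)
U -> hit
S -> miss, evict Y, frames (U B S)
B -> hit
U -> hit
B -> hit
Hits: 4 of 8 references → 4/8 = 0.5000.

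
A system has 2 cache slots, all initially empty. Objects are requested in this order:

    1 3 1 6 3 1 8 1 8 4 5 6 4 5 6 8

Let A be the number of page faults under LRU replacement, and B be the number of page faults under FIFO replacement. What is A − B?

Under LRU: F F . F F F F . . F F F F F F F → 13 faults.
Under FIFO: F F . F . F F . . F F F F F F F → 12 faults.
A − B = 13 − 12 = 1.

1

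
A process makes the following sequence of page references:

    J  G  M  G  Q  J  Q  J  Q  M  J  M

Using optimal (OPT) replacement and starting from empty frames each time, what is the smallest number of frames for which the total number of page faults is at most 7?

f=1: 12 faults
f=2: 6 faults
f=3: 4 faults
f=4: 4 faults
Smallest f with faults ≤ 7 is 2.

2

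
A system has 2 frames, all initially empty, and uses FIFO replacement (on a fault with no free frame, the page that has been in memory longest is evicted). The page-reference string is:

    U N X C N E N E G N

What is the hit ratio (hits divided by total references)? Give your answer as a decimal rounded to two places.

0.20

U -> fault, frames {U}
N -> fault, frames {U,N}
X -> fault, evict U, frames {N,X}
C -> fault, evict N, frames {X,C}
N -> fault, evict X, frames {C,N}
E -> fault, evict C, frames {N,E}
N -> hit
E -> hit
G -> fault, evict N, frames {E,G}
N -> fault, evict E, frames {G,N}
Hits: 2 of 10 references → 2/10 = 0.2000.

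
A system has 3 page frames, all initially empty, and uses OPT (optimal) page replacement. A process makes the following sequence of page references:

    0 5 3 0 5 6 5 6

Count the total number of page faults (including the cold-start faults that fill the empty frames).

4

0 -> fault, frames [0]
5 -> fault, frames [0, 5]
3 -> fault, frames [0, 5, 3]
0 -> hit
5 -> hit
6 -> fault, evict 3, frames [0, 5, 6]
5 -> hit
6 -> hit
Page faults: 4.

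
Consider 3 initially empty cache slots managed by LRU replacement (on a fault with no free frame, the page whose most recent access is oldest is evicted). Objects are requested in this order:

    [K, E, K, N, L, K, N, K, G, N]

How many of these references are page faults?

K -> miss, frames [K]
E -> miss, frames [K, E]
K -> hit
N -> miss, frames [E, K, N]
L -> miss, evict E, frames [K, N, L]
K -> hit
N -> hit
K -> hit
G -> miss, evict L, frames [N, K, G]
N -> hit
Page faults: 5.

5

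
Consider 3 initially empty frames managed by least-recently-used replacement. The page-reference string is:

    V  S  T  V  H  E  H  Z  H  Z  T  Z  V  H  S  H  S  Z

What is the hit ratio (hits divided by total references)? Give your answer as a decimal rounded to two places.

0.39

V -> fault, frames {V}
S -> fault, frames {V,S}
T -> fault, frames {V,S,T}
V -> hit
H -> fault, evict S, frames {T,V,H}
E -> fault, evict T, frames {V,H,E}
H -> hit
Z -> fault, evict V, frames {E,H,Z}
H -> hit
Z -> hit
T -> fault, evict E, frames {H,Z,T}
Z -> hit
V -> fault, evict H, frames {T,Z,V}
H -> fault, evict T, frames {Z,V,H}
S -> fault, evict Z, frames {V,H,S}
H -> hit
S -> hit
Z -> fault, evict V, frames {H,S,Z}
Hits: 7 of 18 references → 7/18 = 0.3889.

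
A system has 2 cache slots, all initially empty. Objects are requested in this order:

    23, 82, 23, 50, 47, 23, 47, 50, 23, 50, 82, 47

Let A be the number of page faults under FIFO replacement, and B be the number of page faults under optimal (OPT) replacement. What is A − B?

1

Under FIFO: F F . F F F . F . . F F → 8 faults.
Under OPT: F F . F F . . F . . F F → 7 faults.
A − B = 8 − 7 = 1.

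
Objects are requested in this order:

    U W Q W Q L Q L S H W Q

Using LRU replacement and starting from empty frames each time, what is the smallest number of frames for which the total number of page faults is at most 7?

f=1: 12 faults
f=2: 8 faults
f=3: 8 faults
f=4: 8 faults
f=5: 6 faults
f=6: 6 faults
Smallest f with faults ≤ 7 is 5.

5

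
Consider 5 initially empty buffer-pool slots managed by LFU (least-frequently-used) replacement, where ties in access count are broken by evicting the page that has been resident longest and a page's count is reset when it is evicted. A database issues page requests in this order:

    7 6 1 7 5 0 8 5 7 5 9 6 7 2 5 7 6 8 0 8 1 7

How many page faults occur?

7: miss, frames {7}
6: miss, frames {7,6}
1: miss, frames {7,6,1}
7: hit
5: miss, frames {7,6,1,5}
0: miss, frames {7,6,1,5,0}
8: miss, evict 6, frames {7,1,5,0,8}
5: hit
7: hit
5: hit
9: miss, evict 1, frames {7,5,0,8,9}
6: miss, evict 0, frames {7,5,8,9,6}
7: hit
2: miss, evict 8, frames {7,5,9,6,2}
5: hit
7: hit
6: hit
8: miss, evict 9, frames {7,5,6,2,8}
0: miss, evict 2, frames {7,5,6,8,0}
8: hit
1: miss, evict 0, frames {7,5,6,8,1}
7: hit
Page faults: 12.

12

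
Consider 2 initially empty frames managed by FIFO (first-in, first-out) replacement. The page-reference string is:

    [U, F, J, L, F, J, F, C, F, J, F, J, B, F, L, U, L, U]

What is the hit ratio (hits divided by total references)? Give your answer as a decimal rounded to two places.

0.28

U -> fault, frames (U)
F -> fault, frames (U F)
J -> fault, evict U, frames (F J)
L -> fault, evict F, frames (J L)
F -> fault, evict J, frames (L F)
J -> fault, evict L, frames (F J)
F -> hit
C -> fault, evict F, frames (J C)
F -> fault, evict J, frames (C F)
J -> fault, evict C, frames (F J)
F -> hit
J -> hit
B -> fault, evict F, frames (J B)
F -> fault, evict J, frames (B F)
L -> fault, evict B, frames (F L)
U -> fault, evict F, frames (L U)
L -> hit
U -> hit
Hits: 5 of 18 references → 5/18 = 0.2778.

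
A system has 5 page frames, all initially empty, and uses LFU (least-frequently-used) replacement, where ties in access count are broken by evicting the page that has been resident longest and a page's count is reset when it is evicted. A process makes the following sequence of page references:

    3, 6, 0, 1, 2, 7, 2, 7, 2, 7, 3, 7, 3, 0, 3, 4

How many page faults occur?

3 -> miss, frames [3]
6 -> miss, frames [3, 6]
0 -> miss, frames [3, 6, 0]
1 -> miss, frames [3, 6, 0, 1]
2 -> miss, frames [3, 6, 0, 1, 2]
7 -> miss, evict 3, frames [6, 0, 1, 2, 7]
2 -> hit
7 -> hit
2 -> hit
7 -> hit
3 -> miss, evict 6, frames [0, 1, 2, 7, 3]
7 -> hit
3 -> hit
0 -> hit
3 -> hit
4 -> miss, evict 1, frames [0, 2, 7, 3, 4]
Page faults: 8.

8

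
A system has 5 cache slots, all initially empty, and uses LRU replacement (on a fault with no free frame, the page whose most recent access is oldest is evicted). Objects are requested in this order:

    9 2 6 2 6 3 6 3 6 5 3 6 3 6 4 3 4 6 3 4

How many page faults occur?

6

9 -> miss, frames {9}
2 -> miss, frames {9,2}
6 -> miss, frames {9,2,6}
2 -> hit
6 -> hit
3 -> miss, frames {9,2,6,3}
6 -> hit
3 -> hit
6 -> hit
5 -> miss, frames {9,2,3,6,5}
3 -> hit
6 -> hit
3 -> hit
6 -> hit
4 -> miss, evict 9, frames {2,5,3,6,4}
3 -> hit
4 -> hit
6 -> hit
3 -> hit
4 -> hit
Page faults: 6.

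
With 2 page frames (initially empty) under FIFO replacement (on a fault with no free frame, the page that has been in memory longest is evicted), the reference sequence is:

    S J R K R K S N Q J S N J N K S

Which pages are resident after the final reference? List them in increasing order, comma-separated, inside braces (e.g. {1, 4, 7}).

S → fault, frames [S]
J → fault, frames [S, J]
R → fault, evict S, frames [J, R]
K → fault, evict J, frames [R, K]
R → hit
K → hit
S → fault, evict R, frames [K, S]
N → fault, evict K, frames [S, N]
Q → fault, evict S, frames [N, Q]
J → fault, evict N, frames [Q, J]
S → fault, evict Q, frames [J, S]
N → fault, evict J, frames [S, N]
J → fault, evict S, frames [N, J]
N → hit
K → fault, evict N, frames [J, K]
S → fault, evict J, frames [K, S]

{K, S}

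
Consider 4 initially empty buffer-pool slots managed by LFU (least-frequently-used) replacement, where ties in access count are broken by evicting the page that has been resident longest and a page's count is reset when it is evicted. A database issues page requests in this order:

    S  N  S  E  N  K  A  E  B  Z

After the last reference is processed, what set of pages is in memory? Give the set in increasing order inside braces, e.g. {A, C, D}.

{B, N, S, Z}

S -> fault, frames (S)
N -> fault, frames (S N)
S -> hit
E -> fault, frames (S N E)
N -> hit
K -> fault, frames (S N E K)
A -> fault, evict E, frames (S N K A)
E -> fault, evict K, frames (S N A E)
B -> fault, evict A, frames (S N E B)
Z -> fault, evict E, frames (S N B Z)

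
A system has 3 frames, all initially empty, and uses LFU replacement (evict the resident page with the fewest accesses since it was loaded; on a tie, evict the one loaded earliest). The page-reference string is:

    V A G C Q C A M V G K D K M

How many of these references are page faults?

V → miss, frames {V}
A → miss, frames {V,A}
G → miss, frames {V,A,G}
C → miss, evict V, frames {A,G,C}
Q → miss, evict A, frames {G,C,Q}
C → hit
A → miss, evict G, frames {C,Q,A}
M → miss, evict Q, frames {C,A,M}
V → miss, evict A, frames {C,M,V}
G → miss, evict M, frames {C,V,G}
K → miss, evict V, frames {C,G,K}
D → miss, evict G, frames {C,K,D}
K → hit
M → miss, evict D, frames {C,K,M}
Page faults: 12.

12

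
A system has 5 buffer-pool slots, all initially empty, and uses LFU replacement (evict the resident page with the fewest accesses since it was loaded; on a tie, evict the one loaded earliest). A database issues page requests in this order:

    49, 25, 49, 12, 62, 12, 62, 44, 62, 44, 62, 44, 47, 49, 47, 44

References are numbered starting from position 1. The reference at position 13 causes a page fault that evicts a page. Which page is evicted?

pos 1: 49 -> miss, frames [49]
pos 2: 25 -> miss, frames [49, 25]
pos 3: 49 -> hit
pos 4: 12 -> miss, frames [49, 25, 12]
pos 5: 62 -> miss, frames [49, 25, 12, 62]
pos 6: 12 -> hit
pos 7: 62 -> hit
pos 8: 44 -> miss, frames [49, 25, 12, 62, 44]
pos 9: 62 -> hit
pos 10: 44 -> hit
pos 11: 62 -> hit
pos 12: 44 -> hit
pos 13: 47 -> miss, evict 25, frames [49, 12, 62, 44, 47]
At position 13, page 25 is evicted.

25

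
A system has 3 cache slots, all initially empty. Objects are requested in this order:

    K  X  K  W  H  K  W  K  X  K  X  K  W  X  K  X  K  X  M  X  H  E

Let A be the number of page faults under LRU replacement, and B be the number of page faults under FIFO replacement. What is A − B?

-2

Under LRU: F F . F F . . . F . . . . . . . . . F . F F → 8 faults.
Under FIFO: F F . F F F . . F . . . F . . . . . F . F F → 10 faults.
A − B = 8 − 10 = -2.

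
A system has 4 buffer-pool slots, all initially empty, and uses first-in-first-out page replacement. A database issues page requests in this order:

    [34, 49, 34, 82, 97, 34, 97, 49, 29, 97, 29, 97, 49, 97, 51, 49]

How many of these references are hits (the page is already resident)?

34 → fault, frames (34)
49 → fault, frames (34 49)
34 → hit
82 → fault, frames (34 49 82)
97 → fault, frames (34 49 82 97)
34 → hit
97 → hit
49 → hit
29 → fault, evict 34, frames (49 82 97 29)
97 → hit
29 → hit
97 → hit
49 → hit
97 → hit
51 → fault, evict 49, frames (82 97 29 51)
49 → fault, evict 82, frames (97 29 51 49)
Hits: 9.

9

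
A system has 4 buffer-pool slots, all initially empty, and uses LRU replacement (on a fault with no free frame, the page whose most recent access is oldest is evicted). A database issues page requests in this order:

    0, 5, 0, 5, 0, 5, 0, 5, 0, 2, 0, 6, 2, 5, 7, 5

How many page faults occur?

5

0 -> fault, frames (0)
5 -> fault, frames (0 5)
0 -> hit
5 -> hit
0 -> hit
5 -> hit
0 -> hit
5 -> hit
0 -> hit
2 -> fault, frames (5 0 2)
0 -> hit
6 -> fault, frames (5 2 0 6)
2 -> hit
5 -> hit
7 -> fault, evict 0, frames (6 2 5 7)
5 -> hit
Page faults: 5.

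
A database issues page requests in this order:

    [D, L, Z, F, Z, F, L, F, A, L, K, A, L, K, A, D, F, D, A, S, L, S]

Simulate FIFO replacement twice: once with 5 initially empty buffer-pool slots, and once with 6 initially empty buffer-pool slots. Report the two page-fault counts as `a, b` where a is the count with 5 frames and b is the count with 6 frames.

5 frames: F F F F . . . . F . F . . . . F . . . F F . → 9 faults.
6 frames: F F F F . . . . F . F . . . . . . . . F . . → 7 faults.
7 < 9: adding a frame reduced faults, as is typical.

9, 7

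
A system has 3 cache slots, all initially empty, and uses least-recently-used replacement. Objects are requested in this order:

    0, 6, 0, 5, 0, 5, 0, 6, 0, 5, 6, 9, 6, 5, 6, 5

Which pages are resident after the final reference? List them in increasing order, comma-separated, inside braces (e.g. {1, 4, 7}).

{5, 6, 9}

0 -> fault, frames [0]
6 -> fault, frames [0, 6]
0 -> hit
5 -> fault, frames [6, 0, 5]
0 -> hit
5 -> hit
0 -> hit
6 -> hit
0 -> hit
5 -> hit
6 -> hit
9 -> fault, evict 0, frames [5, 6, 9]
6 -> hit
5 -> hit
6 -> hit
5 -> hit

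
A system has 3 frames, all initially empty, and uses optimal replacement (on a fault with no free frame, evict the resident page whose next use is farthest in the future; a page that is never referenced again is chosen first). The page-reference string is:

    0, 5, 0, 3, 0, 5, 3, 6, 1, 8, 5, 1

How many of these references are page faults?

0: miss, frames [0]
5: miss, frames [0, 5]
0: hit
3: miss, frames [0, 5, 3]
0: hit
5: hit
3: hit
6: miss, evict 3, frames [0, 5, 6]
1: miss, evict 6, frames [0, 5, 1]
8: miss, evict 0, frames [5, 1, 8]
5: hit
1: hit
Page faults: 6.

6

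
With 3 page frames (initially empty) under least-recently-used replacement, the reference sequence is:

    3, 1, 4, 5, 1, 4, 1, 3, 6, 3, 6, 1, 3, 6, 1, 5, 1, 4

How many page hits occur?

10

3: fault, frames (3)
1: fault, frames (3 1)
4: fault, frames (3 1 4)
5: fault, evict 3, frames (1 4 5)
1: hit
4: hit
1: hit
3: fault, evict 5, frames (4 1 3)
6: fault, evict 4, frames (1 3 6)
3: hit
6: hit
1: hit
3: hit
6: hit
1: hit
5: fault, evict 3, frames (6 1 5)
1: hit
4: fault, evict 6, frames (5 1 4)
Hits: 10.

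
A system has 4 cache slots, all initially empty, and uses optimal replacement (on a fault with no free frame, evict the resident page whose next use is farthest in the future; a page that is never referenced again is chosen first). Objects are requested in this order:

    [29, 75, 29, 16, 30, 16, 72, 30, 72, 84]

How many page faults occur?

29 → miss, frames [29]
75 → miss, frames [29, 75]
29 → hit
16 → miss, frames [29, 75, 16]
30 → miss, frames [29, 75, 16, 30]
16 → hit
72 → miss, evict 16, frames [29, 75, 30, 72]
30 → hit
72 → hit
84 → miss, evict 72, frames [29, 75, 30, 84]
Page faults: 6.

6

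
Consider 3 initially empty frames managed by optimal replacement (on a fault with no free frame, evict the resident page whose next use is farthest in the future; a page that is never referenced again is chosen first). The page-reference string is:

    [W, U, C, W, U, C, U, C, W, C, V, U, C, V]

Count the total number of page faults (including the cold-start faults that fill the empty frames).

4

W -> fault, frames {W}
U -> fault, frames {W,U}
C -> fault, frames {W,U,C}
W -> hit
U -> hit
C -> hit
U -> hit
C -> hit
W -> hit
C -> hit
V -> fault, evict W, frames {U,C,V}
U -> hit
C -> hit
V -> hit
Page faults: 4.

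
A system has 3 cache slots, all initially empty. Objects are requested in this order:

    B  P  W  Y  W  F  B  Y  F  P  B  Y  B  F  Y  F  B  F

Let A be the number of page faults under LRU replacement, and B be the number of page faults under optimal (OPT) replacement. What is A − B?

Under LRU: F F F F . F F F . F F F . F . . . . → 11 faults.
Under OPT: F F F F . F . . . F . . . F . . . . → 7 faults.
A − B = 11 − 7 = 4.

4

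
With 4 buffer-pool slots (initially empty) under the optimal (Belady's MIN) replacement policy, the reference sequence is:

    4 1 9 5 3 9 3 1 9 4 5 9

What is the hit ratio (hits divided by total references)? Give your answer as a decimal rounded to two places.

0.50

4 → fault, frames [4]
1 → fault, frames [4, 1]
9 → fault, frames [4, 1, 9]
5 → fault, frames [4, 1, 9, 5]
3 → fault, evict 5, frames [4, 1, 9, 3]
9 → hit
3 → hit
1 → hit
9 → hit
4 → hit
5 → fault, evict 3, frames [4, 1, 9, 5]
9 → hit
Hits: 6 of 12 references → 6/12 = 0.5000.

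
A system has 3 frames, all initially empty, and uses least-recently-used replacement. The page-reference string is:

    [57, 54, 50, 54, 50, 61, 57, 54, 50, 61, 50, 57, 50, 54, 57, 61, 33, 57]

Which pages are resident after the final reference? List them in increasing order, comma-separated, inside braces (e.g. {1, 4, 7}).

57 -> fault, frames [57]
54 -> fault, frames [57, 54]
50 -> fault, frames [57, 54, 50]
54 -> hit
50 -> hit
61 -> fault, evict 57, frames [54, 50, 61]
57 -> fault, evict 54, frames [50, 61, 57]
54 -> fault, evict 50, frames [61, 57, 54]
50 -> fault, evict 61, frames [57, 54, 50]
61 -> fault, evict 57, frames [54, 50, 61]
50 -> hit
57 -> fault, evict 54, frames [61, 50, 57]
50 -> hit
54 -> fault, evict 61, frames [57, 50, 54]
57 -> hit
61 -> fault, evict 50, frames [54, 57, 61]
33 -> fault, evict 54, frames [57, 61, 33]
57 -> hit

{33, 57, 61}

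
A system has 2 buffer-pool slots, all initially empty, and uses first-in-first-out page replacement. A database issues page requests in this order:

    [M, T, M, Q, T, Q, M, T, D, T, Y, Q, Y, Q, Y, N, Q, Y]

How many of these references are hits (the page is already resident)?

8

M: miss, frames [M]
T: miss, frames [M, T]
M: hit
Q: miss, evict M, frames [T, Q]
T: hit
Q: hit
M: miss, evict T, frames [Q, M]
T: miss, evict Q, frames [M, T]
D: miss, evict M, frames [T, D]
T: hit
Y: miss, evict T, frames [D, Y]
Q: miss, evict D, frames [Y, Q]
Y: hit
Q: hit
Y: hit
N: miss, evict Y, frames [Q, N]
Q: hit
Y: miss, evict Q, frames [N, Y]
Hits: 8.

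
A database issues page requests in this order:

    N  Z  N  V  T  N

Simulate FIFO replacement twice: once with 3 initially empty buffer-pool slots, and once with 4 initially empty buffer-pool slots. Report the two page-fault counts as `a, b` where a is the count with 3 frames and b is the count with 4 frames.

5, 4

3 frames: F F . F F F → 5 faults.
4 frames: F F . F F . → 4 faults.
4 < 5: adding a frame reduced faults, as is typical.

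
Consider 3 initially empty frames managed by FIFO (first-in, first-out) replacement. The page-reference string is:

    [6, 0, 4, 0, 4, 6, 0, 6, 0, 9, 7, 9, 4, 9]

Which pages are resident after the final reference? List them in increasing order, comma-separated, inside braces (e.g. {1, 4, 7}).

{4, 7, 9}

6 → fault, frames {6}
0 → fault, frames {6,0}
4 → fault, frames {6,0,4}
0 → hit
4 → hit
6 → hit
0 → hit
6 → hit
0 → hit
9 → fault, evict 6, frames {0,4,9}
7 → fault, evict 0, frames {4,9,7}
9 → hit
4 → hit
9 → hit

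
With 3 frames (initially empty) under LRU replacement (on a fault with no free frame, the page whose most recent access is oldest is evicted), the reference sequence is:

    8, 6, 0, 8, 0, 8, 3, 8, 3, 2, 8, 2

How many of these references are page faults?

5

8 -> miss, frames (8)
6 -> miss, frames (8 6)
0 -> miss, frames (8 6 0)
8 -> hit
0 -> hit
8 -> hit
3 -> miss, evict 6, frames (0 8 3)
8 -> hit
3 -> hit
2 -> miss, evict 0, frames (8 3 2)
8 -> hit
2 -> hit
Page faults: 5.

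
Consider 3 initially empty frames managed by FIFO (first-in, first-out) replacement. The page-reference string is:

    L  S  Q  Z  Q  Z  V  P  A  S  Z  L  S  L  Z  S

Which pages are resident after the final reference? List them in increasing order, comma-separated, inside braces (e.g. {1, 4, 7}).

{L, S, Z}

L: fault, frames {L}
S: fault, frames {L,S}
Q: fault, frames {L,S,Q}
Z: fault, evict L, frames {S,Q,Z}
Q: hit
Z: hit
V: fault, evict S, frames {Q,Z,V}
P: fault, evict Q, frames {Z,V,P}
A: fault, evict Z, frames {V,P,A}
S: fault, evict V, frames {P,A,S}
Z: fault, evict P, frames {A,S,Z}
L: fault, evict A, frames {S,Z,L}
S: hit
L: hit
Z: hit
S: hit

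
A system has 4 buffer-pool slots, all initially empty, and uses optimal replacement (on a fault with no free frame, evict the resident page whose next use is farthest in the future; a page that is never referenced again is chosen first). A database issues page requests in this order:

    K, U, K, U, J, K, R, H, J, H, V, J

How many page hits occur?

K -> miss, frames [K]
U -> miss, frames [K, U]
K -> hit
U -> hit
J -> miss, frames [K, U, J]
K -> hit
R -> miss, frames [K, U, J, R]
H -> miss, evict R, frames [K, U, J, H]
J -> hit
H -> hit
V -> miss, evict H, frames [K, U, J, V]
J -> hit
Hits: 6.

6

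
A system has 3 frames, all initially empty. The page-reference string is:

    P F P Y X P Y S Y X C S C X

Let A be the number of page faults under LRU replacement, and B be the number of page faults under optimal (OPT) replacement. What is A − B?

Under LRU: F F . F F . . F . F F F . . → 8 faults.
Under OPT: F F . F F . . F . . F . . . → 6 faults.
A − B = 8 − 6 = 2.

2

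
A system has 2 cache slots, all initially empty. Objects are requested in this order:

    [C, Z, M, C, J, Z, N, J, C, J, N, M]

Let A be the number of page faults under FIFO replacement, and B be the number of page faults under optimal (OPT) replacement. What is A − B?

Under FIFO: F F F F F F F F F . F F → 11 faults.
Under OPT: F F F . F F F . F . F F → 9 faults.
A − B = 11 − 9 = 2.

2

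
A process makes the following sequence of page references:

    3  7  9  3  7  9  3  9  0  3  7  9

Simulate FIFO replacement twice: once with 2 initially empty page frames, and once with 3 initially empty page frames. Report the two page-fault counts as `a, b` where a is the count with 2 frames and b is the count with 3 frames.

10, 7

2 frames: F F F F F F F . F . F F → 10 faults.
3 frames: F F F . . . . . F F F F → 7 faults.
7 < 10: adding a frame reduced faults, as is typical.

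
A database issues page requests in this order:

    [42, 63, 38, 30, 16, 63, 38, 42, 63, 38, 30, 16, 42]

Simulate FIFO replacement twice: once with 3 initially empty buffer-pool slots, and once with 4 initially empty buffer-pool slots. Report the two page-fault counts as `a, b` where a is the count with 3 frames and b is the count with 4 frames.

10, 11

3 frames: F F F F F F F F . . F F . → 10 faults.
4 frames: F F F F F . . F F F F F F → 11 faults.
11 > 10: adding a frame increased faults — Belady's anomaly.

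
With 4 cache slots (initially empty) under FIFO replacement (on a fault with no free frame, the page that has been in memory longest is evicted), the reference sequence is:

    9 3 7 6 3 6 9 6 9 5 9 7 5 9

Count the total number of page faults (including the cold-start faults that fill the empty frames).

6

9 → fault, frames (9)
3 → fault, frames (9 3)
7 → fault, frames (9 3 7)
6 → fault, frames (9 3 7 6)
3 → hit
6 → hit
9 → hit
6 → hit
9 → hit
5 → fault, evict 9, frames (3 7 6 5)
9 → fault, evict 3, frames (7 6 5 9)
7 → hit
5 → hit
9 → hit
Page faults: 6.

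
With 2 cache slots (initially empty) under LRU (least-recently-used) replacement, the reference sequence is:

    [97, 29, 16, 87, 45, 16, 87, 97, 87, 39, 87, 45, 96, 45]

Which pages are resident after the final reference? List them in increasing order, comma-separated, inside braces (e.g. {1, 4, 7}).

{45, 96}

97: fault, frames [97]
29: fault, frames [97, 29]
16: fault, evict 97, frames [29, 16]
87: fault, evict 29, frames [16, 87]
45: fault, evict 16, frames [87, 45]
16: fault, evict 87, frames [45, 16]
87: fault, evict 45, frames [16, 87]
97: fault, evict 16, frames [87, 97]
87: hit
39: fault, evict 97, frames [87, 39]
87: hit
45: fault, evict 39, frames [87, 45]
96: fault, evict 87, frames [45, 96]
45: hit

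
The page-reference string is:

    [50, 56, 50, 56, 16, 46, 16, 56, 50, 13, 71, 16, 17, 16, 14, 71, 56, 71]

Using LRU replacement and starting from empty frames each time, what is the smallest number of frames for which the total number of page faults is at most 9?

f=1: 18 faults
f=2: 13 faults
f=3: 12 faults
f=4: 10 faults
f=5: 9 faults
f=6: 9 faults
f=7: 8 faults
f=8: 8 faults
Smallest f with faults ≤ 9 is 5.

5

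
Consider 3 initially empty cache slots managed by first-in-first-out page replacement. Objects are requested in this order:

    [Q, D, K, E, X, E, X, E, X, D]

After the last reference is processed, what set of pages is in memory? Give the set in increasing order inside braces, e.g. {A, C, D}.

{D, E, X}

Q: miss, frames {Q}
D: miss, frames {Q,D}
K: miss, frames {Q,D,K}
E: miss, evict Q, frames {D,K,E}
X: miss, evict D, frames {K,E,X}
E: hit
X: hit
E: hit
X: hit
D: miss, evict K, frames {E,X,D}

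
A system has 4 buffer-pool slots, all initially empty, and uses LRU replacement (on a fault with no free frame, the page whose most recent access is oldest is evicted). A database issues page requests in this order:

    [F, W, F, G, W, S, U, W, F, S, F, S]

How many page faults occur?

6

F → miss, frames (F)
W → miss, frames (F W)
F → hit
G → miss, frames (W F G)
W → hit
S → miss, frames (F G W S)
U → miss, evict F, frames (G W S U)
W → hit
F → miss, evict G, frames (S U W F)
S → hit
F → hit
S → hit
Page faults: 6.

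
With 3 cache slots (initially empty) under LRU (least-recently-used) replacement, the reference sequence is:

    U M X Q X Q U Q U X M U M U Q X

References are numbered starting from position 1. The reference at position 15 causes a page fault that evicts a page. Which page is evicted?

X

pos 1: U: miss, frames (U)
pos 2: M: miss, frames (U M)
pos 3: X: miss, frames (U M X)
pos 4: Q: miss, evict U, frames (M X Q)
pos 5: X: hit
pos 6: Q: hit
pos 7: U: miss, evict M, frames (X Q U)
pos 8: Q: hit
pos 9: U: hit
pos 10: X: hit
pos 11: M: miss, evict Q, frames (U X M)
pos 12: U: hit
pos 13: M: hit
pos 14: U: hit
pos 15: Q: miss, evict X, frames (M U Q)
At position 15, page X is evicted.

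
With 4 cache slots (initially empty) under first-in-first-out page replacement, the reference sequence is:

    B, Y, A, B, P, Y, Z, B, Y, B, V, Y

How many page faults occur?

B → fault, frames (B)
Y → fault, frames (B Y)
A → fault, frames (B Y A)
B → hit
P → fault, frames (B Y A P)
Y → hit
Z → fault, evict B, frames (Y A P Z)
B → fault, evict Y, frames (A P Z B)
Y → fault, evict A, frames (P Z B Y)
B → hit
V → fault, evict P, frames (Z B Y V)
Y → hit
Page faults: 8.

8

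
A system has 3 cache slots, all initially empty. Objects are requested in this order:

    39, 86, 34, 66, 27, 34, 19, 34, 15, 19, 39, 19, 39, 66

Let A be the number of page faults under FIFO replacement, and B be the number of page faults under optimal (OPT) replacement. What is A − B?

3

Under FIFO: F F F F F . F F F . F F . F → 11 faults.
Under OPT: F F F F F . F . F . . . . F → 8 faults.
A − B = 11 − 8 = 3.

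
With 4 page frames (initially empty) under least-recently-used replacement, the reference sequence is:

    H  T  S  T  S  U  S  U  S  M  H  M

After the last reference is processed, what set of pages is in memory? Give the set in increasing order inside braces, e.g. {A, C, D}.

{H, M, S, U}

H -> fault, frames (H)
T -> fault, frames (H T)
S -> fault, frames (H T S)
T -> hit
S -> hit
U -> fault, frames (H T S U)
S -> hit
U -> hit
S -> hit
M -> fault, evict H, frames (T U S M)
H -> fault, evict T, frames (U S M H)
M -> hit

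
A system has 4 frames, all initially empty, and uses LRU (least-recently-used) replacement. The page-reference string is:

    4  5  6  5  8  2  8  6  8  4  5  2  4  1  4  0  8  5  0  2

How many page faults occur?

13

4 -> fault, frames [4]
5 -> fault, frames [4, 5]
6 -> fault, frames [4, 5, 6]
5 -> hit
8 -> fault, frames [4, 6, 5, 8]
2 -> fault, evict 4, frames [6, 5, 8, 2]
8 -> hit
6 -> hit
8 -> hit
4 -> fault, evict 5, frames [2, 6, 8, 4]
5 -> fault, evict 2, frames [6, 8, 4, 5]
2 -> fault, evict 6, frames [8, 4, 5, 2]
4 -> hit
1 -> fault, evict 8, frames [5, 2, 4, 1]
4 -> hit
0 -> fault, evict 5, frames [2, 1, 4, 0]
8 -> fault, evict 2, frames [1, 4, 0, 8]
5 -> fault, evict 1, frames [4, 0, 8, 5]
0 -> hit
2 -> fault, evict 4, frames [8, 5, 0, 2]
Page faults: 13.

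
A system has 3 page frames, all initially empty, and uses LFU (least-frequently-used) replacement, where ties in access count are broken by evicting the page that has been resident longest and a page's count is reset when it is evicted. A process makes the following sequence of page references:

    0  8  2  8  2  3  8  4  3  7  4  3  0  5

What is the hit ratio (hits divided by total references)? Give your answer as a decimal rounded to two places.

0.21

0: fault, frames [0]
8: fault, frames [0, 8]
2: fault, frames [0, 8, 2]
8: hit
2: hit
3: fault, evict 0, frames [8, 2, 3]
8: hit
4: fault, evict 3, frames [8, 2, 4]
3: fault, evict 4, frames [8, 2, 3]
7: fault, evict 3, frames [8, 2, 7]
4: fault, evict 7, frames [8, 2, 4]
3: fault, evict 4, frames [8, 2, 3]
0: fault, evict 3, frames [8, 2, 0]
5: fault, evict 0, frames [8, 2, 5]
Hits: 3 of 14 references → 3/14 = 0.2143.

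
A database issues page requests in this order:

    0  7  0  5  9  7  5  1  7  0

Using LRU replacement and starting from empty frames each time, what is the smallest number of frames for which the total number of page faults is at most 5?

5

f=1: 10 faults
f=2: 9 faults
f=3: 7 faults
f=4: 6 faults
f=5: 5 faults
Smallest f with faults ≤ 5 is 5.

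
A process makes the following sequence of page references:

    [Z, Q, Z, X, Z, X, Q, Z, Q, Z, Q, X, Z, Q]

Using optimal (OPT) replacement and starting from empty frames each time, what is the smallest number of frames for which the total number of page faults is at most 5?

3

f=1: 14 faults
f=2: 6 faults
f=3: 3 faults
Smallest f with faults ≤ 5 is 3.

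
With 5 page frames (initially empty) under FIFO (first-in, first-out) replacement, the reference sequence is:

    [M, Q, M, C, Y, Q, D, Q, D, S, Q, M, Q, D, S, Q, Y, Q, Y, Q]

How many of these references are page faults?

8

M -> fault, frames (M)
Q -> fault, frames (M Q)
M -> hit
C -> fault, frames (M Q C)
Y -> fault, frames (M Q C Y)
Q -> hit
D -> fault, frames (M Q C Y D)
Q -> hit
D -> hit
S -> fault, evict M, frames (Q C Y D S)
Q -> hit
M -> fault, evict Q, frames (C Y D S M)
Q -> fault, evict C, frames (Y D S M Q)
D -> hit
S -> hit
Q -> hit
Y -> hit
Q -> hit
Y -> hit
Q -> hit
Page faults: 8.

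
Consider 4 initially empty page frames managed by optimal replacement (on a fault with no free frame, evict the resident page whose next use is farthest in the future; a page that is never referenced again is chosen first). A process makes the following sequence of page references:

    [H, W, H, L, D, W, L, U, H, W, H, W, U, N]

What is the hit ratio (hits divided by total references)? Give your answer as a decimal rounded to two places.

H → miss, frames {H}
W → miss, frames {H,W}
H → hit
L → miss, frames {H,W,L}
D → miss, frames {H,W,L,D}
W → hit
L → hit
U → miss, evict D, frames {H,W,L,U}
H → hit
W → hit
H → hit
W → hit
U → hit
N → miss, evict U, frames {H,W,L,N}
Hits: 8 of 14 references → 8/14 = 0.5714.

0.57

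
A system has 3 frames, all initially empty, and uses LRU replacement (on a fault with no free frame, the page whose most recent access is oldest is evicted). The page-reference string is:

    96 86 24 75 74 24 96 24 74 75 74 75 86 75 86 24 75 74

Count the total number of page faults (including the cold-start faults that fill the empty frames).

96 → fault, frames (96)
86 → fault, frames (96 86)
24 → fault, frames (96 86 24)
75 → fault, evict 96, frames (86 24 75)
74 → fault, evict 86, frames (24 75 74)
24 → hit
96 → fault, evict 75, frames (74 24 96)
24 → hit
74 → hit
75 → fault, evict 96, frames (24 74 75)
74 → hit
75 → hit
86 → fault, evict 24, frames (74 75 86)
75 → hit
86 → hit
24 → fault, evict 74, frames (75 86 24)
75 → hit
74 → fault, evict 86, frames (24 75 74)
Page faults: 10.

10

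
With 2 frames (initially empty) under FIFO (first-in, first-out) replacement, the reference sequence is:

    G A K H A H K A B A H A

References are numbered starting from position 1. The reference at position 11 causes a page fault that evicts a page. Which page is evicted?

pos 1: G -> fault, frames {G}
pos 2: A -> fault, frames {G,A}
pos 3: K -> fault, evict G, frames {A,K}
pos 4: H -> fault, evict A, frames {K,H}
pos 5: A -> fault, evict K, frames {H,A}
pos 6: H -> hit
pos 7: K -> fault, evict H, frames {A,K}
pos 8: A -> hit
pos 9: B -> fault, evict A, frames {K,B}
pos 10: A -> fault, evict K, frames {B,A}
pos 11: H -> fault, evict B, frames {A,H}
At position 11, page B is evicted.

B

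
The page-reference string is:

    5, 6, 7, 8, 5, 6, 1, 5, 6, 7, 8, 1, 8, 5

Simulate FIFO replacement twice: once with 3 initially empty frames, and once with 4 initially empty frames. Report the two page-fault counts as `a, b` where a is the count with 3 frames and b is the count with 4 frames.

10, 11

3 frames: F F F F F F F . . F F . . F → 10 faults.
4 frames: F F F F . . F F F F F F . F → 11 faults.
11 > 10: adding a frame increased faults — Belady's anomaly.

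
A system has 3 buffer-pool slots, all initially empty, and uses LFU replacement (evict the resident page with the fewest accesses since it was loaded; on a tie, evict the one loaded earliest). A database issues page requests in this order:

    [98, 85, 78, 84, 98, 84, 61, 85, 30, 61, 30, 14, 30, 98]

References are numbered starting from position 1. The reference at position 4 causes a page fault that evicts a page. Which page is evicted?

pos 1: 98 -> miss, frames (98)
pos 2: 85 -> miss, frames (98 85)
pos 3: 78 -> miss, frames (98 85 78)
pos 4: 84 -> miss, evict 98, frames (85 78 84)
At position 4, page 98 is evicted.

98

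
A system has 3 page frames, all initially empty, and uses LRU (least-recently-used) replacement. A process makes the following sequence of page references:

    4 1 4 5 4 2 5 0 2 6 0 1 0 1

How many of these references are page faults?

4: fault, frames (4)
1: fault, frames (4 1)
4: hit
5: fault, frames (1 4 5)
4: hit
2: fault, evict 1, frames (5 4 2)
5: hit
0: fault, evict 4, frames (2 5 0)
2: hit
6: fault, evict 5, frames (0 2 6)
0: hit
1: fault, evict 2, frames (6 0 1)
0: hit
1: hit
Page faults: 7.

7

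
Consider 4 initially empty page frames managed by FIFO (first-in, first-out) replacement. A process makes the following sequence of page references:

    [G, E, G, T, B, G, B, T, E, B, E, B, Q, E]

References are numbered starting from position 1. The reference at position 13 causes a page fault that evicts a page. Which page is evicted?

G

pos 1: G -> miss, frames {G}
pos 2: E -> miss, frames {G,E}
pos 3: G -> hit
pos 4: T -> miss, frames {G,E,T}
pos 5: B -> miss, frames {G,E,T,B}
pos 6: G -> hit
pos 7: B -> hit
pos 8: T -> hit
pos 9: E -> hit
pos 10: B -> hit
pos 11: E -> hit
pos 12: B -> hit
pos 13: Q -> miss, evict G, frames {E,T,B,Q}
At position 13, page G is evicted.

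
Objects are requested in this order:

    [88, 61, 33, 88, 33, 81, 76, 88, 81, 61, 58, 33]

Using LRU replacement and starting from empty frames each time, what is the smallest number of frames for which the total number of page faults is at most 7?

5

f=1: 12 faults
f=2: 11 faults
f=3: 9 faults
f=4: 8 faults
f=5: 7 faults
f=6: 6 faults
Smallest f with faults ≤ 7 is 5.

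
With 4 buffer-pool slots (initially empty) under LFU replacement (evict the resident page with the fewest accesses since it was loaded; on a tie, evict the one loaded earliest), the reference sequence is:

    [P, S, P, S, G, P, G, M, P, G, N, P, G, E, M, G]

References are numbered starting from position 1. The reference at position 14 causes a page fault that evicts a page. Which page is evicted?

N

pos 1: P -> fault, frames [P]
pos 2: S -> fault, frames [P, S]
pos 3: P -> hit
pos 4: S -> hit
pos 5: G -> fault, frames [P, S, G]
pos 6: P -> hit
pos 7: G -> hit
pos 8: M -> fault, frames [P, S, G, M]
pos 9: P -> hit
pos 10: G -> hit
pos 11: N -> fault, evict M, frames [P, S, G, N]
pos 12: P -> hit
pos 13: G -> hit
pos 14: E -> fault, evict N, frames [P, S, G, E]
At position 14, page N is evicted.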